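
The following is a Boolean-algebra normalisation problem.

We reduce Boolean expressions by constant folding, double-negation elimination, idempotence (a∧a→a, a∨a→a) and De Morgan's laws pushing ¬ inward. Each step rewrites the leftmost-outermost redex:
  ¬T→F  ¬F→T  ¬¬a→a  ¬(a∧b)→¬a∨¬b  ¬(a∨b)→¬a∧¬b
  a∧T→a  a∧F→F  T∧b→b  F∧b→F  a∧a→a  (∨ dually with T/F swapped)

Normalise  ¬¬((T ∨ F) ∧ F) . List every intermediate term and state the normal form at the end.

Answer: normal form = F  (in 2 steps)

Reduction:
  start: ¬¬((T ∨ F) ∧ F)
  step 1: (T ∨ F) ∧ F
  step 2: F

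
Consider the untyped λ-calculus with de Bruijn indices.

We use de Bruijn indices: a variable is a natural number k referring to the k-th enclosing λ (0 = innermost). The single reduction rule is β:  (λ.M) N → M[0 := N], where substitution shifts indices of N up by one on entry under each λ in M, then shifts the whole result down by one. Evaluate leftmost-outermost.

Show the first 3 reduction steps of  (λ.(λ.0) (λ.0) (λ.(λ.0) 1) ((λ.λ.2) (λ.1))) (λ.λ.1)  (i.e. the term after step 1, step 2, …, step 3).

Answer: after 3 steps: (λ.(λ.0) (λ.λ.1)) ((λ.λ.λ.λ.1) (λ.λ.λ.1))

Derivation:
  start: (λ.(λ.0) (λ.0) (λ.(λ.0) 1) ((λ.λ.2) (λ.1))) (λ.λ.1)
  →1  (λ.0) (λ.0) (λ.(λ.0) (λ.λ.1)) ((λ.λ.λ.λ.1) (λ.λ.λ.1))
  →2  (λ.0) (λ.(λ.0) (λ.λ.1)) ((λ.λ.λ.λ.1) (λ.λ.λ.1))
  →3  (λ.(λ.0) (λ.λ.1)) ((λ.λ.λ.λ.1) (λ.λ.λ.1))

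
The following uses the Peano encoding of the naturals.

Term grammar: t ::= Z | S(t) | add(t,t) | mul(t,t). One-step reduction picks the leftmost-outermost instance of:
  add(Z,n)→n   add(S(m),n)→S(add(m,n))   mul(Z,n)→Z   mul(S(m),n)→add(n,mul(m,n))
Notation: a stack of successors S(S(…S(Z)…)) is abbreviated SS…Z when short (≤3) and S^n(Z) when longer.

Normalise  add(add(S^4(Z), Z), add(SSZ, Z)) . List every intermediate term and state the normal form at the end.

  start: add(add(S^4(Z), Z), add(SSZ, Z))
  →1  add(S(add(SSSZ, Z)), add(SSZ, Z))
  →2  S(add(add(SSSZ, Z), add(SSZ, Z)))
  →3  S(add(S(add(SSZ, Z)), add(SSZ, Z)))
  →4  S(S(add(add(SSZ, Z), add(SSZ, Z))))
  →5  S(S(add(S(add(SZ, Z)), add(SSZ, Z))))
  →6  S(S(S(add(add(SZ, Z), add(SSZ, Z)))))
  →7  S(S(S(add(S(add(Z, Z)), add(SSZ, Z)))))
  →8  S(S(S(S(add(add(Z, Z), add(SSZ, Z))))))
  →9  S(S(S(S(add(Z, add(SSZ, Z))))))
  →10  S(S(S(S(add(SSZ, Z)))))
  →11  S(S(S(S(S(add(SZ, Z))))))
  →12  S(S(S(S(S(S(add(Z, Z)))))))
  →13  S^6(Z)

Answer: normal form = S^6(Z)  (in 13 steps)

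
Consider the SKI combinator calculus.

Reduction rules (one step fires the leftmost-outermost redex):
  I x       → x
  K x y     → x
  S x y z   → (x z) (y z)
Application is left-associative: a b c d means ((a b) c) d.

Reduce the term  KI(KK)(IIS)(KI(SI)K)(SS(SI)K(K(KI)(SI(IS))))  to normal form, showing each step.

Answer: normal form = SK(KI)  (in 10 steps)

Derivation:
  start: KI(KK)(IIS)(KI(SI)K)(SS(SI)K(K(KI)(SI(IS))))
  [1] I(IIS)(KI(SI)K)(SS(SI)K(K(KI)(SI(IS))))
  [2] IIS(KI(SI)K)(SS(SI)K(K(KI)(SI(IS))))
  [3] IS(KI(SI)K)(SS(SI)K(K(KI)(SI(IS))))
  [4] S(KI(SI)K)(SS(SI)K(K(KI)(SI(IS))))
  [5] S(IK)(SS(SI)K(K(KI)(SI(IS))))
  [6] SK(SS(SI)K(K(KI)(SI(IS))))
  [7] SK(SK(SIK)(K(KI)(SI(IS))))
  [8] SK(K(K(KI)(SI(IS)))(SIK(K(KI)(SI(IS)))))
  [9] SK(K(KI)(SI(IS)))
  [10] SK(KI)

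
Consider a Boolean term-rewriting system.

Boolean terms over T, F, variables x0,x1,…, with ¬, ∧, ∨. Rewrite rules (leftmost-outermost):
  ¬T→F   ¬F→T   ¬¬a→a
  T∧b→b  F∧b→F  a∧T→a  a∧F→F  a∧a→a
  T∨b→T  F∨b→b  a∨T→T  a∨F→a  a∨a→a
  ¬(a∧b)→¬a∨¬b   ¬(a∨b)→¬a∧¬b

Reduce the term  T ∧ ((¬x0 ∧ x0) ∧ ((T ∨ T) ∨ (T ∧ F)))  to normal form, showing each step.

Answer: normal form = ¬x0 ∧ x0  (in 4 steps)

Working:
  start: T ∧ ((¬x0 ∧ x0) ∧ ((T ∨ T) ∨ (T ∧ F)))
  [1] (¬x0 ∧ x0) ∧ ((T ∨ T) ∨ (T ∧ F))
  [2] (¬x0 ∧ x0) ∧ (T ∨ (T ∧ F))
  [3] (¬x0 ∧ x0) ∧ T
  [4] ¬x0 ∧ x0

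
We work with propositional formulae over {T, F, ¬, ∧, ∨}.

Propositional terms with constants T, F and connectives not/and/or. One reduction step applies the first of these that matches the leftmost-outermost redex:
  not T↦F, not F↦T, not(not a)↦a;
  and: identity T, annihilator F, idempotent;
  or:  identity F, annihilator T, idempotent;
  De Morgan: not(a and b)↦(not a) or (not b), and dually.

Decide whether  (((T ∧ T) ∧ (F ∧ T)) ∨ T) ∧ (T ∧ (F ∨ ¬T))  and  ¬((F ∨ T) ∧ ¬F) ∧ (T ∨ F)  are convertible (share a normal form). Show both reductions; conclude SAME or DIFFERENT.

Term A:
  start: (((T ∧ T) ∧ (F ∧ T)) ∨ T) ∧ (T ∧ (F ∨ ¬T))
  →1  T ∧ (T ∧ (F ∨ ¬T))
  →2  T ∧ (F ∨ ¬T)
  →3  F ∨ ¬T
  →4  ¬T
  →5  F

Term B:
  start: ¬((F ∨ T) ∧ ¬F) ∧ (T ∨ F)
  →1  (¬(F ∨ T) ∨ ¬¬F) ∧ (T ∨ F)
  →2  ((¬F ∧ ¬T) ∨ ¬¬F) ∧ (T ∨ F)
  →3  ((T ∧ ¬T) ∨ ¬¬F) ∧ (T ∨ F)
  →4  (¬T ∨ ¬¬F) ∧ (T ∨ F)
  →5  (F ∨ ¬¬F) ∧ (T ∨ F)
  →6  ¬¬F ∧ (T ∨ F)
  →7  F ∧ (T ∨ F)
  →8  F

Answer: SAME — A ⇓ F, B ⇓ F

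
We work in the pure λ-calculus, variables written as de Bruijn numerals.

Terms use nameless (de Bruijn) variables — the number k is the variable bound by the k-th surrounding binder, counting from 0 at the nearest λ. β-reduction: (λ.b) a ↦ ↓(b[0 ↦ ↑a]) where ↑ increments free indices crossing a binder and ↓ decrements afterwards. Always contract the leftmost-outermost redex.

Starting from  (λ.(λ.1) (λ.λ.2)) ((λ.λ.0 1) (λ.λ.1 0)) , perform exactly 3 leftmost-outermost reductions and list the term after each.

  start: (λ.(λ.1) (λ.λ.2)) ((λ.λ.0 1) (λ.λ.1 0))
  →1  (λ.(λ.λ.0 1) (λ.λ.1 0)) (λ.λ.(λ.λ.0 1) (λ.λ.1 0))
  →2  (λ.λ.0 1) (λ.λ.1 0)
  →3  λ.0 (λ.λ.1 0)

Answer: after 3 steps: λ.0 (λ.λ.1 0)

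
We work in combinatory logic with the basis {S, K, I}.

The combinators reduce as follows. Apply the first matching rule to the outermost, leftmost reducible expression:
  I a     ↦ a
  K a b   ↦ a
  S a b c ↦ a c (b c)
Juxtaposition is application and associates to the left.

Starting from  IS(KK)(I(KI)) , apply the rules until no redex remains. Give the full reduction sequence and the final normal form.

  start: IS(KK)(I(KI))
  step 1: S(KK)(I(KI))
  step 2: S(KK)(KI)

Answer: normal form = S(KK)(KI)  (in 2 steps)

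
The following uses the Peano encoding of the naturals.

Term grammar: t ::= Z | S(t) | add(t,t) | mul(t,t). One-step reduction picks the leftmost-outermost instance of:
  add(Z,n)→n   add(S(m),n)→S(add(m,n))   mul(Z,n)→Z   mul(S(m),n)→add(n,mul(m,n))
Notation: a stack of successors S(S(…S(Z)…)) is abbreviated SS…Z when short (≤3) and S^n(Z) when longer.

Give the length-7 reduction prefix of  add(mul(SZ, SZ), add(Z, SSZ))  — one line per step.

  start: add(mul(SZ, SZ), add(Z, SSZ))
  [1] add(add(SZ, mul(Z, SZ)), add(Z, SSZ))
  [2] add(S(add(Z, mul(Z, SZ))), add(Z, SSZ))
  [3] S(add(add(Z, mul(Z, SZ)), add(Z, SSZ)))
  [4] S(add(mul(Z, SZ), add(Z, SSZ)))
  [5] S(add(Z, add(Z, SSZ)))
  [6] S(add(Z, SSZ))
  [7] SSSZ

Answer: after 7 steps: SSSZ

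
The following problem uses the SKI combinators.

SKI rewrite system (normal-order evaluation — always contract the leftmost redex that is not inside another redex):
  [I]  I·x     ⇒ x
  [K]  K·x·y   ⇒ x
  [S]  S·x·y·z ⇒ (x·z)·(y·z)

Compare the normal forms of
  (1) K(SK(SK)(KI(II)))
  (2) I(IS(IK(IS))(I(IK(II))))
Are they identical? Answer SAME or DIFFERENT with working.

Answer: DIFFERENT — A ⇓ KI, B ⇓ S(KS)(KI)

Working:
Term A:
  start: K(SK(SK)(KI(II)))
  →1  K(K(KI(II))(SK(KI(II))))
  →2  K(KI(II))
  →3  KI

Term B:
  start: I(IS(IK(IS))(I(IK(II))))
  →1  IS(IK(IS))(I(IK(II)))
  →2  S(IK(IS))(I(IK(II)))
  →3  S(K(IS))(I(IK(II)))
  →4  S(KS)(I(IK(II)))
  →5  S(KS)(IK(II))
  →6  S(KS)(K(II))
  →7  S(KS)(KI)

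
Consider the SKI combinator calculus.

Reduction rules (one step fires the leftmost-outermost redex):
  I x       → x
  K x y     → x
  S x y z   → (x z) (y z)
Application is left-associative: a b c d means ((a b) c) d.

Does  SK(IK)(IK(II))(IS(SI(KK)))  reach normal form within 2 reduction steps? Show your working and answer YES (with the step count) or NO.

Answer: NO — after 2 steps the term is IK(II)(IS(SI(KK))), not yet normal

Working:
  start: SK(IK)(IK(II))(IS(SI(KK)))
  [1] K(IK(II))(IK(IK(II)))(IS(SI(KK)))
  [2] IK(II)(IS(SI(KK)))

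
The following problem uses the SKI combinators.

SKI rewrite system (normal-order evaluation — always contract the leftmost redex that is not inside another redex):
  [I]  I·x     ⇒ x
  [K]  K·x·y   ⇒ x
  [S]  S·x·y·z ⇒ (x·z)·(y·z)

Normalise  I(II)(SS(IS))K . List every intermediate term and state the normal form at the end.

  start: I(II)(SS(IS))K
  →1  II(SS(IS))K
  →2  I(SS(IS))K
  →3  SS(IS)K
  →4  SK(ISK)
  →5  SK(SK)

Answer: normal form = SK(SK)  (in 5 steps)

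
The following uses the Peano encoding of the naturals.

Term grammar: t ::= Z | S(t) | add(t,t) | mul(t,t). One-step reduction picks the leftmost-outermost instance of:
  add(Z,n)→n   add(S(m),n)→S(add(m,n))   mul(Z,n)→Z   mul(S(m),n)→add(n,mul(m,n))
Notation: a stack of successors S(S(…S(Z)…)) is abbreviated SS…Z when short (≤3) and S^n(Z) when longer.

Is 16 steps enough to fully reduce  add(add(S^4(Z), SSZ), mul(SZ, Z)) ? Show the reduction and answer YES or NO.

  start: add(add(S^4(Z), SSZ), mul(SZ, Z))
  [1] add(S(add(SSSZ, SSZ)), mul(SZ, Z))
  [2] S(add(add(SSSZ, SSZ), mul(SZ, Z)))
  [3] S(add(S(add(SSZ, SSZ)), mul(SZ, Z)))
  [4] S(S(add(add(SSZ, SSZ), mul(SZ, Z))))
  [5] S(S(add(S(add(SZ, SSZ)), mul(SZ, Z))))
  [6] S(S(S(add(add(SZ, SSZ), mul(SZ, Z)))))
  [7] S(S(S(add(S(add(Z, SSZ)), mul(SZ, Z)))))
  [8] S(S(S(S(add(add(Z, SSZ), mul(SZ, Z))))))
  [9] S(S(S(S(add(SSZ, mul(SZ, Z))))))
  [10] S(S(S(S(S(add(SZ, mul(SZ, Z)))))))
  [11] S(S(S(S(S(S(add(Z, mul(SZ, Z))))))))
  [12] S(S(S(S(S(S(mul(SZ, Z)))))))
  [13] S(S(S(S(S(S(add(Z, mul(Z, Z))))))))
  [14] S(S(S(S(S(S(mul(Z, Z)))))))
  [15] S^6(Z)

Answer: YES — reaches normal form S^6(Z) in 15 ≤ 16 steps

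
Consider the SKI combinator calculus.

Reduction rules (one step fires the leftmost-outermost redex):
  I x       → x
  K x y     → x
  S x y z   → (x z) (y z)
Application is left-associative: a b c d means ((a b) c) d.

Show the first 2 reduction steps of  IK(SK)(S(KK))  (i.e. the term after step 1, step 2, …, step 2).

  start: IK(SK)(S(KK))
  step 1: K(SK)(S(KK))
  step 2: SK

Answer: after 2 steps: SK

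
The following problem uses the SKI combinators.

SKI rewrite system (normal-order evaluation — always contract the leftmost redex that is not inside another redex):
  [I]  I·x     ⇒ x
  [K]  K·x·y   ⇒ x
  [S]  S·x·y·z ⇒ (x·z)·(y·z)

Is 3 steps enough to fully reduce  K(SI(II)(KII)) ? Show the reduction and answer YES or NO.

  start: K(SI(II)(KII))
  step 1: K(I(KII)(II(KII)))
  step 2: K(KII(II(KII)))
  step 3: K(I(II(KII)))

Answer: NO — after 3 steps the term is K(I(II(KII))), not yet normal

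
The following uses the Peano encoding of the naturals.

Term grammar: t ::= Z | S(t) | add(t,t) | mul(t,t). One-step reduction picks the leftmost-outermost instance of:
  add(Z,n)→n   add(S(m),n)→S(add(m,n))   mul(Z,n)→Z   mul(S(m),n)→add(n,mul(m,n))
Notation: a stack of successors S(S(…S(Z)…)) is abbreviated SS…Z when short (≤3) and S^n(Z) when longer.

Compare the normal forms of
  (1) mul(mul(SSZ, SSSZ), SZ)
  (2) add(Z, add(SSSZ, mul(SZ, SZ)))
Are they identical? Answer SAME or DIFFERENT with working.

Answer: DIFFERENT — A ⇓ S^6(Z), B ⇓ S^4(Z)

Reduction:
Term A:
  start: mul(mul(SSZ, SSSZ), SZ)
  →1  mul(add(SSSZ, mul(SZ, SSSZ)), SZ)
  →2  mul(S(add(SSZ, mul(SZ, SSSZ))), SZ)
  →3  add(SZ, mul(add(SSZ, mul(SZ, SSSZ)), SZ))
  →4  S(add(Z, mul(add(SSZ, mul(SZ, SSSZ)), SZ)))
  →5  S(mul(add(SSZ, mul(SZ, SSSZ)), SZ))
  →6  S(mul(S(add(SZ, mul(SZ, SSSZ))), SZ))
  →7  S(add(SZ, mul(add(SZ, mul(SZ, SSSZ)), SZ)))
  →8  S(S(add(Z, mul(add(SZ, mul(SZ, SSSZ)), SZ))))
  →9  S(S(mul(add(SZ, mul(SZ, SSSZ)), SZ)))
  →10  S(S(mul(S(add(Z, mul(SZ, SSSZ))), SZ)))
  →11  S(S(add(SZ, mul(add(Z, mul(SZ, SSSZ)), SZ))))
  →12  S(S(S(add(Z, mul(add(Z, mul(SZ, SSSZ)), SZ)))))
  →13  S(S(S(mul(add(Z, mul(SZ, SSSZ)), SZ))))
  →14  S(S(S(mul(mul(SZ, SSSZ), SZ))))
  →15  S(S(S(mul(add(SSSZ, mul(Z, SSSZ)), SZ))))
  →16  S(S(S(mul(S(add(SSZ, mul(Z, SSSZ))), SZ))))
  →17  S(S(S(add(SZ, mul(add(SSZ, mul(Z, SSSZ)), SZ)))))
  →18  S(S(S(S(add(Z, mul(add(SSZ, mul(Z, SSSZ)), SZ))))))
  →19  S(S(S(S(mul(add(SSZ, mul(Z, SSSZ)), SZ)))))
  →20  S(S(S(S(mul(S(add(SZ, mul(Z, SSSZ))), SZ)))))
  →21  S(S(S(S(add(SZ, mul(add(SZ, mul(Z, SSSZ)), SZ))))))
  →22  S(S(S(S(S(add(Z, mul(add(SZ, mul(Z, SSSZ)), SZ)))))))
  →23  S(S(S(S(S(mul(add(SZ, mul(Z, SSSZ)), SZ))))))
  →24  S(S(S(S(S(mul(S(add(Z, mul(Z, SSSZ))), SZ))))))
  →25  S(S(S(S(S(add(SZ, mul(add(Z, mul(Z, SSSZ)), SZ)))))))
  →26  S(S(S(S(S(S(add(Z, mul(add(Z, mul(Z, SSSZ)), SZ))))))))
  →27  S(S(S(S(S(S(mul(add(Z, mul(Z, SSSZ)), SZ)))))))
  →28  S(S(S(S(S(S(mul(mul(Z, SSSZ), SZ)))))))
  →29  S(S(S(S(S(S(mul(Z, SZ)))))))
  →30  S^6(Z)

Term B:
  start: add(Z, add(SSSZ, mul(SZ, SZ)))
  →1  add(SSSZ, mul(SZ, SZ))
  →2  S(add(SSZ, mul(SZ, SZ)))
  →3  S(S(add(SZ, mul(SZ, SZ))))
  →4  S(S(S(add(Z, mul(SZ, SZ)))))
  →5  S(S(S(mul(SZ, SZ))))
  →6  S(S(S(add(SZ, mul(Z, SZ)))))
  →7  S(S(S(S(add(Z, mul(Z, SZ))))))
  →8  S(S(S(S(mul(Z, SZ)))))
  →9  S^4(Z)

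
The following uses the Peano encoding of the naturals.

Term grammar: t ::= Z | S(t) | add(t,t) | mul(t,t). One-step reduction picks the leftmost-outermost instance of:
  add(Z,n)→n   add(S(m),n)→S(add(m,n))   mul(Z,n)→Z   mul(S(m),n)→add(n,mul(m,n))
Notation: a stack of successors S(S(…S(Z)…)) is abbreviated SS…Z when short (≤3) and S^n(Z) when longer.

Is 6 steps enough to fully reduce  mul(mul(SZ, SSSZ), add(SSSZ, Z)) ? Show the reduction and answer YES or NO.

Answer: NO — after 6 steps the term is S(add(S(add(SZ, Z)), mul(add(SSZ, mul(Z, SSSZ)), add(SSSZ, Z)))), not yet normal

Derivation:
  start: mul(mul(SZ, SSSZ), add(SSSZ, Z))
  [1] mul(add(SSSZ, mul(Z, SSSZ)), add(SSSZ, Z))
  [2] mul(S(add(SSZ, mul(Z, SSSZ))), add(SSSZ, Z))
  [3] add(add(SSSZ, Z), mul(add(SSZ, mul(Z, SSSZ)), add(SSSZ, Z)))
  [4] add(S(add(SSZ, Z)), mul(add(SSZ, mul(Z, SSSZ)), add(SSSZ, Z)))
  [5] S(add(add(SSZ, Z), mul(add(SSZ, mul(Z, SSSZ)), add(SSSZ, Z))))
  [6] S(add(S(add(SZ, Z)), mul(add(SSZ, mul(Z, SSSZ)), add(SSSZ, Z))))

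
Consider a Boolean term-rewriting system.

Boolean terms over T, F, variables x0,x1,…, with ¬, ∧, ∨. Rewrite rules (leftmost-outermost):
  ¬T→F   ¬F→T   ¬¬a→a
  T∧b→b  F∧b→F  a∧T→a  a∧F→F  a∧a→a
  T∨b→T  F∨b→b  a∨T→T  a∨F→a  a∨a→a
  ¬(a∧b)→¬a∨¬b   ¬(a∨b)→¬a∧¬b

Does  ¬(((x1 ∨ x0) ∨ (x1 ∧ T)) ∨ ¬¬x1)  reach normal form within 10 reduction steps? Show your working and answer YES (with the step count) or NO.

  start: ¬(((x1 ∨ x0) ∨ (x1 ∧ T)) ∨ ¬¬x1)
  →1  ¬((x1 ∨ x0) ∨ (x1 ∧ T)) ∧ ¬¬¬x1
  →2  (¬(x1 ∨ x0) ∧ ¬(x1 ∧ T)) ∧ ¬¬¬x1
  →3  ((¬x1 ∧ ¬x0) ∧ ¬(x1 ∧ T)) ∧ ¬¬¬x1
  →4  ((¬x1 ∧ ¬x0) ∧ (¬x1 ∨ ¬T)) ∧ ¬¬¬x1
  →5  ((¬x1 ∧ ¬x0) ∧ (¬x1 ∨ F)) ∧ ¬¬¬x1
  →6  ((¬x1 ∧ ¬x0) ∧ ¬x1) ∧ ¬¬¬x1
  →7  ((¬x1 ∧ ¬x0) ∧ ¬x1) ∧ ¬x1

Answer: YES — reaches normal form ((¬x1 ∧ ¬x0) ∧ ¬x1) ∧ ¬x1 in 7 ≤ 10 steps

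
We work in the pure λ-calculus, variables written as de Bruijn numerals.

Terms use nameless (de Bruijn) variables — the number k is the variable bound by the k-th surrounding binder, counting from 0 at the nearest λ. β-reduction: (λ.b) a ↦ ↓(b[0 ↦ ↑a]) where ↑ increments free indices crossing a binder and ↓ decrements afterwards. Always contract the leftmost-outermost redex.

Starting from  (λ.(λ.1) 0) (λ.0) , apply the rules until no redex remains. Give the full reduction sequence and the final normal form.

Answer: normal form = λ.0  (in 2 steps)

Working:
  start: (λ.(λ.1) 0) (λ.0)
  →1  (λ.λ.0) (λ.0)
  →2  λ.0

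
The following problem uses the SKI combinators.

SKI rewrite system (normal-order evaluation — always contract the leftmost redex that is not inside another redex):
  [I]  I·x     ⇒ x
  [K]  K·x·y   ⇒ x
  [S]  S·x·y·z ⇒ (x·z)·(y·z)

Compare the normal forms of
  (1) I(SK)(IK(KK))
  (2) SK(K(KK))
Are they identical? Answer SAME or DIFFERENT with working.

Answer: SAME — A ⇓ SK(K(KK)), B ⇓ SK(K(KK))

Reduction:
Term A:
  start: I(SK)(IK(KK))
  →1  SK(IK(KK))
  →2  SK(K(KK))

Term B:
  start: SK(K(KK))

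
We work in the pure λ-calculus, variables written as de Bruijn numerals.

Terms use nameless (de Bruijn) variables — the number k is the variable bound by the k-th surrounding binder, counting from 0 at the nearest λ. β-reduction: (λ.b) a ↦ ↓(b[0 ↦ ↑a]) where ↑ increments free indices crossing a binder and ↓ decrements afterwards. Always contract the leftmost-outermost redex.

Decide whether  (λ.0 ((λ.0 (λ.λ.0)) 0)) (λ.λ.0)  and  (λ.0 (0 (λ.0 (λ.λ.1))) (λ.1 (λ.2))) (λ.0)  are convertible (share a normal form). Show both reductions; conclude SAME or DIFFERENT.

Answer: DIFFERENT — A ⇓ λ.0, B ⇓ λ.λ.0

Working:
Term A:
  start: (λ.0 ((λ.0 (λ.λ.0)) 0)) (λ.λ.0)
  step 1: (λ.λ.0) ((λ.0 (λ.λ.0)) (λ.λ.0))
  step 2: λ.0

Term B:
  start: (λ.0 (0 (λ.0 (λ.λ.1))) (λ.1 (λ.2))) (λ.0)
  step 1: (λ.0) ((λ.0) (λ.0 (λ.λ.1))) (λ.(λ.0) (λ.λ.0))
  step 2: (λ.0) (λ.0 (λ.λ.1)) (λ.(λ.0) (λ.λ.0))
  step 3: (λ.0 (λ.λ.1)) (λ.(λ.0) (λ.λ.0))
  step 4: (λ.(λ.0) (λ.λ.0)) (λ.λ.1)
  step 5: (λ.0) (λ.λ.0)
  step 6: λ.λ.0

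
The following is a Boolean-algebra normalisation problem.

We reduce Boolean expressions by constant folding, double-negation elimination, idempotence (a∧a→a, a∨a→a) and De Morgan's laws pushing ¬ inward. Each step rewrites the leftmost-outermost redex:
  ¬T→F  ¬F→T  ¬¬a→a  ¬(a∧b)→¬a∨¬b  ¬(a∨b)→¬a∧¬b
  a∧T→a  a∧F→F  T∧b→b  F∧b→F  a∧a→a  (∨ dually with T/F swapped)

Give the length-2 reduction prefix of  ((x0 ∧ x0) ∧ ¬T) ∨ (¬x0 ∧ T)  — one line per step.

  start: ((x0 ∧ x0) ∧ ¬T) ∨ (¬x0 ∧ T)
  step 1: (x0 ∧ ¬T) ∨ (¬x0 ∧ T)
  step 2: (x0 ∧ F) ∨ (¬x0 ∧ T)

Answer: after 2 steps: (x0 ∧ F) ∨ (¬x0 ∧ T)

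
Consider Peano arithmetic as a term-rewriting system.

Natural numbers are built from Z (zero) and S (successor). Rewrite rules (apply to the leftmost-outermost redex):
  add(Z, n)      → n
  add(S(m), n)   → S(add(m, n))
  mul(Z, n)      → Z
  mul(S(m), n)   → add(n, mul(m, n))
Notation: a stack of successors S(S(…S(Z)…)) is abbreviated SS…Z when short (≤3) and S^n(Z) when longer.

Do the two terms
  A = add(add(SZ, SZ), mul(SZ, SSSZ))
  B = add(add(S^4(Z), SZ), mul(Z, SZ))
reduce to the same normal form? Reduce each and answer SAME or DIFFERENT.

Term A:
  start: add(add(SZ, SZ), mul(SZ, SSSZ))
  step 1: add(S(add(Z, SZ)), mul(SZ, SSSZ))
  step 2: S(add(add(Z, SZ), mul(SZ, SSSZ)))
  step 3: S(add(SZ, mul(SZ, SSSZ)))
  step 4: S(S(add(Z, mul(SZ, SSSZ))))
  step 5: S(S(mul(SZ, SSSZ)))
  step 6: S(S(add(SSSZ, mul(Z, SSSZ))))
  step 7: S(S(S(add(SSZ, mul(Z, SSSZ)))))
  step 8: S(S(S(S(add(SZ, mul(Z, SSSZ))))))
  step 9: S(S(S(S(S(add(Z, mul(Z, SSSZ)))))))
  step 10: S(S(S(S(S(mul(Z, SSSZ))))))
  step 11: S^5(Z)

Term B:
  start: add(add(S^4(Z), SZ), mul(Z, SZ))
  step 1: add(S(add(SSSZ, SZ)), mul(Z, SZ))
  step 2: S(add(add(SSSZ, SZ), mul(Z, SZ)))
  step 3: S(add(S(add(SSZ, SZ)), mul(Z, SZ)))
  step 4: S(S(add(add(SSZ, SZ), mul(Z, SZ))))
  step 5: S(S(add(S(add(SZ, SZ)), mul(Z, SZ))))
  step 6: S(S(S(add(add(SZ, SZ), mul(Z, SZ)))))
  step 7: S(S(S(add(S(add(Z, SZ)), mul(Z, SZ)))))
  step 8: S(S(S(S(add(add(Z, SZ), mul(Z, SZ))))))
  step 9: S(S(S(S(add(SZ, mul(Z, SZ))))))
  step 10: S(S(S(S(S(add(Z, mul(Z, SZ)))))))
  step 11: S(S(S(S(S(mul(Z, SZ))))))
  step 12: S^5(Z)

Answer: SAME — A ⇓ S^5(Z), B ⇓ S^5(Z)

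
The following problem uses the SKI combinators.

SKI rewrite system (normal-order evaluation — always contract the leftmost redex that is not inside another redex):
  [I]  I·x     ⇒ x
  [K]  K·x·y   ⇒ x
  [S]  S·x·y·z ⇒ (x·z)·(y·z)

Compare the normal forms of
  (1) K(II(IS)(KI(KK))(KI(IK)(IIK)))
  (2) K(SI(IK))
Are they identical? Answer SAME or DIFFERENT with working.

Answer: SAME — A ⇓ K(SIK), B ⇓ K(SIK)

Reduction:
Term A:
  start: K(II(IS)(KI(KK))(KI(IK)(IIK)))
  →1  K(I(IS)(KI(KK))(KI(IK)(IIK)))
  →2  K(IS(KI(KK))(KI(IK)(IIK)))
  →3  K(S(KI(KK))(KI(IK)(IIK)))
  →4  K(SI(KI(IK)(IIK)))
  →5  K(SI(I(IIK)))
  →6  K(SI(IIK))
  →7  K(SI(IK))
  →8  K(SIK)

Term B:
  start: K(SI(IK))
  →1  K(SIK)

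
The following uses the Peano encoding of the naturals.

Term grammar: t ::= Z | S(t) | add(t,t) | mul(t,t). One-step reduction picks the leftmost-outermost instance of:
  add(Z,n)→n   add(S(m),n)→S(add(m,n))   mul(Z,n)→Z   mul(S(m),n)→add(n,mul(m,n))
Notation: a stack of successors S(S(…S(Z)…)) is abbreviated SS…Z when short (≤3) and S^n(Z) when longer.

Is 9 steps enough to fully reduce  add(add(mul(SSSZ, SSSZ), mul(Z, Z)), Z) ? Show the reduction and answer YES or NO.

  start: add(add(mul(SSSZ, SSSZ), mul(Z, Z)), Z)
  [1] add(add(add(SSSZ, mul(SSZ, SSSZ)), mul(Z, Z)), Z)
  [2] add(add(S(add(SSZ, mul(SSZ, SSSZ))), mul(Z, Z)), Z)
  [3] add(S(add(add(SSZ, mul(SSZ, SSSZ)), mul(Z, Z))), Z)
  [4] S(add(add(add(SSZ, mul(SSZ, SSSZ)), mul(Z, Z)), Z))
  [5] S(add(add(S(add(SZ, mul(SSZ, SSSZ))), mul(Z, Z)), Z))
  [6] S(add(S(add(add(SZ, mul(SSZ, SSSZ)), mul(Z, Z))), Z))
  [7] S(S(add(add(add(SZ, mul(SSZ, SSSZ)), mul(Z, Z)), Z)))
  [8] S(S(add(add(S(add(Z, mul(SSZ, SSSZ))), mul(Z, Z)), Z)))
  [9] S(S(add(S(add(add(Z, mul(SSZ, SSSZ)), mul(Z, Z))), Z)))

Answer: NO — after 9 steps the term is S(S(add(S(add(add(Z, mul(SSZ, SSSZ)), mul(Z, Z))), Z))), not yet normal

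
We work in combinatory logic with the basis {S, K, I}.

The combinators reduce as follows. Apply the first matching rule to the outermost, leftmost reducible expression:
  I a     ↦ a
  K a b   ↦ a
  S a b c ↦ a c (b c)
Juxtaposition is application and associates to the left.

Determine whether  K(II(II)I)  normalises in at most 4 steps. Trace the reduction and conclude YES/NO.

  start: K(II(II)I)
  →1  K(I(II)I)
  →2  K(III)
  →3  K(II)
  →4  KI

Answer: YES — reaches normal form KI in 4 ≤ 4 steps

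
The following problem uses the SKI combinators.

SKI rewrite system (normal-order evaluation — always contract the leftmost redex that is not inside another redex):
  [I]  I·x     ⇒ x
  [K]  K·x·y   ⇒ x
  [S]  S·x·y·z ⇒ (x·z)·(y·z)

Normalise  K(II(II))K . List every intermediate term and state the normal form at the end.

Answer: normal form = I  (in 4 steps)

Reduction:
  start: K(II(II))K
  step 1: II(II)
  step 2: I(II)
  step 3: II
  step 4: I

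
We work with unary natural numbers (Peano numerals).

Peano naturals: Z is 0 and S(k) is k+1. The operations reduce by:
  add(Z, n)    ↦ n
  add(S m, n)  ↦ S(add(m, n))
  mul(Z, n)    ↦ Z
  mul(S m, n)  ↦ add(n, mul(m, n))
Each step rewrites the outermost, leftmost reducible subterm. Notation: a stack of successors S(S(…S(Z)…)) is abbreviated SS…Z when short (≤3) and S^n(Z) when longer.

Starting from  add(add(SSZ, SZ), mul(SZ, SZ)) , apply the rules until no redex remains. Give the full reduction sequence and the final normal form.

  start: add(add(SSZ, SZ), mul(SZ, SZ))
  →1  add(S(add(SZ, SZ)), mul(SZ, SZ))
  →2  S(add(add(SZ, SZ), mul(SZ, SZ)))
  →3  S(add(S(add(Z, SZ)), mul(SZ, SZ)))
  →4  S(S(add(add(Z, SZ), mul(SZ, SZ))))
  →5  S(S(add(SZ, mul(SZ, SZ))))
  →6  S(S(S(add(Z, mul(SZ, SZ)))))
  →7  S(S(S(mul(SZ, SZ))))
  →8  S(S(S(add(SZ, mul(Z, SZ)))))
  →9  S(S(S(S(add(Z, mul(Z, SZ))))))
  →10  S(S(S(S(mul(Z, SZ)))))
  →11  S^4(Z)

Answer: normal form = S^4(Z)  (in 11 steps)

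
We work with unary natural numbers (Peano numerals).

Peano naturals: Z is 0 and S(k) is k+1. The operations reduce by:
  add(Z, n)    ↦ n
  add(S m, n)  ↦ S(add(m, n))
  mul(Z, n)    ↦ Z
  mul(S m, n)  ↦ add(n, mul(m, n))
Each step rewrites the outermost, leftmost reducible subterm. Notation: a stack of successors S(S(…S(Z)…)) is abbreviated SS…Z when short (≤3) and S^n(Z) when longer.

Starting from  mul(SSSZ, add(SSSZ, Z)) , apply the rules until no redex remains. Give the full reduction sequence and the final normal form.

  start: mul(SSSZ, add(SSSZ, Z))
  step 1: add(add(SSSZ, Z), mul(SSZ, add(SSSZ, Z)))
  step 2: add(S(add(SSZ, Z)), mul(SSZ, add(SSSZ, Z)))
  step 3: S(add(add(SSZ, Z), mul(SSZ, add(SSSZ, Z))))
  step 4: S(add(S(add(SZ, Z)), mul(SSZ, add(SSSZ, Z))))
  step 5: S(S(add(add(SZ, Z), mul(SSZ, add(SSSZ, Z)))))
  step 6: S(S(add(S(add(Z, Z)), mul(SSZ, add(SSSZ, Z)))))
  step 7: S(S(S(add(add(Z, Z), mul(SSZ, add(SSSZ, Z))))))
  step 8: S(S(S(add(Z, mul(SSZ, add(SSSZ, Z))))))
  step 9: S(S(S(mul(SSZ, add(SSSZ, Z)))))
  step 10: S(S(S(add(add(SSSZ, Z), mul(SZ, add(SSSZ, Z))))))
  step 11: S(S(S(add(S(add(SSZ, Z)), mul(SZ, add(SSSZ, Z))))))
  step 12: S(S(S(S(add(add(SSZ, Z), mul(SZ, add(SSSZ, Z)))))))
  step 13: S(S(S(S(add(S(add(SZ, Z)), mul(SZ, add(SSSZ, Z)))))))
  step 14: S(S(S(S(S(add(add(SZ, Z), mul(SZ, add(SSSZ, Z))))))))
  step 15: S(S(S(S(S(add(S(add(Z, Z)), mul(SZ, add(SSSZ, Z))))))))
  step 16: S(S(S(S(S(S(add(add(Z, Z), mul(SZ, add(SSSZ, Z)))))))))
  step 17: S(S(S(S(S(S(add(Z, mul(SZ, add(SSSZ, Z)))))))))
  step 18: S(S(S(S(S(S(mul(SZ, add(SSSZ, Z))))))))
  step 19: S(S(S(S(S(S(add(add(SSSZ, Z), mul(Z, add(SSSZ, Z)))))))))
  step 20: S(S(S(S(S(S(add(S(add(SSZ, Z)), mul(Z, add(SSSZ, Z)))))))))
  step 21: S(S(S(S(S(S(S(add(add(SSZ, Z), mul(Z, add(SSSZ, Z))))))))))
  step 22: S(S(S(S(S(S(S(add(S(add(SZ, Z)), mul(Z, add(SSSZ, Z))))))))))
  step 23: S(S(S(S(S(S(S(S(add(add(SZ, Z), mul(Z, add(SSSZ, Z)))))))))))
  step 24: S(S(S(S(S(S(S(S(add(S(add(Z, Z)), mul(Z, add(SSSZ, Z)))))))))))
  step 25: S(S(S(S(S(S(S(S(S(add(add(Z, Z), mul(Z, add(SSSZ, Z))))))))))))
  step 26: S(S(S(S(S(S(S(S(S(add(Z, mul(Z, add(SSSZ, Z))))))))))))
  step 27: S(S(S(S(S(S(S(S(S(mul(Z, add(SSSZ, Z)))))))))))
  step 28: S^9(Z)

Answer: normal form = S^9(Z)  (in 28 steps)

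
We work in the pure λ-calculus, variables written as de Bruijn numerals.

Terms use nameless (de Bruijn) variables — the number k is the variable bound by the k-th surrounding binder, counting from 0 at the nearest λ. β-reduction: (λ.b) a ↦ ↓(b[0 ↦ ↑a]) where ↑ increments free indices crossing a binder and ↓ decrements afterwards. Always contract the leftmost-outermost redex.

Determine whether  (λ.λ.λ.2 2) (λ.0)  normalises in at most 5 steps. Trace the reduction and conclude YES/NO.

  start: (λ.λ.λ.2 2) (λ.0)
  →1  λ.λ.(λ.0) (λ.0)
  →2  λ.λ.λ.0

Answer: YES — reaches normal form λ.λ.λ.0 in 2 ≤ 5 steps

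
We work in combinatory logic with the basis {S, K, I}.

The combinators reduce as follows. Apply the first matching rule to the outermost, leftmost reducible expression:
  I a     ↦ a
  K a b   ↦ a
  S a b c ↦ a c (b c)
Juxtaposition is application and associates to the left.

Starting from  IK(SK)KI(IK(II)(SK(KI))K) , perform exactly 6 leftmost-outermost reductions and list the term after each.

  start: IK(SK)KI(IK(II)(SK(KI))K)
  [1] K(SK)KI(IK(II)(SK(KI))K)
  [2] SKI(IK(II)(SK(KI))K)
  [3] K(IK(II)(SK(KI))K)(I(IK(II)(SK(KI))K))
  [4] IK(II)(SK(KI))K
  [5] K(II)(SK(KI))K
  [6] IIK

Answer: after 6 steps: IIK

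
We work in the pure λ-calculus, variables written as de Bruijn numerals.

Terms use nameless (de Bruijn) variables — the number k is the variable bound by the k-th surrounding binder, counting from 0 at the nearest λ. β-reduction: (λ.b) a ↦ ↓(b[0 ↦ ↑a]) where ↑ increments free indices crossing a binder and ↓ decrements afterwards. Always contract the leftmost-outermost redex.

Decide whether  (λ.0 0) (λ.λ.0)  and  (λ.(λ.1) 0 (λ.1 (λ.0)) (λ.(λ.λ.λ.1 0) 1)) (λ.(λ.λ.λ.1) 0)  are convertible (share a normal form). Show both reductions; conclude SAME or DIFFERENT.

Answer: DIFFERENT — A ⇓ λ.0, B ⇓ λ.λ.λ.λ.1 0

Reduction:
Term A:
  start: (λ.0 0) (λ.λ.0)
  step 1: (λ.λ.0) (λ.λ.0)
  step 2: λ.0

Term B:
  start: (λ.(λ.1) 0 (λ.1 (λ.0)) (λ.(λ.λ.λ.1 0) 1)) (λ.(λ.λ.λ.1) 0)
  step 1: (λ.λ.(λ.λ.λ.1) 0) (λ.(λ.λ.λ.1) 0) (λ.(λ.(λ.λ.λ.1) 0) (λ.0)) (λ.(λ.λ.λ.1 0) (λ.(λ.λ.λ.1) 0))
  step 2: (λ.(λ.λ.λ.1) 0) (λ.(λ.(λ.λ.λ.1) 0) (λ.0)) (λ.(λ.λ.λ.1 0) (λ.(λ.λ.λ.1) 0))
  step 3: (λ.λ.λ.1) (λ.(λ.(λ.λ.λ.1) 0) (λ.0)) (λ.(λ.λ.λ.1 0) (λ.(λ.λ.λ.1) 0))
  step 4: (λ.λ.1) (λ.(λ.λ.λ.1 0) (λ.(λ.λ.λ.1) 0))
  step 5: λ.λ.(λ.λ.λ.1 0) (λ.(λ.λ.λ.1) 0)
  step 6: λ.λ.λ.λ.1 0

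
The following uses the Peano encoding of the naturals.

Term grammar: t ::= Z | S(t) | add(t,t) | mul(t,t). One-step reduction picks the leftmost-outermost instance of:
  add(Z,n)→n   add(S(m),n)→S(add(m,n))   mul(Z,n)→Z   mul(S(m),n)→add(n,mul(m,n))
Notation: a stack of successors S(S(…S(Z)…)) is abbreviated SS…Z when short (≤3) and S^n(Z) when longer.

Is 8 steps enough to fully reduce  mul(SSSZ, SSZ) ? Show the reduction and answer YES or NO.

  start: mul(SSSZ, SSZ)
  step 1: add(SSZ, mul(SSZ, SSZ))
  step 2: S(add(SZ, mul(SSZ, SSZ)))
  step 3: S(S(add(Z, mul(SSZ, SSZ))))
  step 4: S(S(mul(SSZ, SSZ)))
  step 5: S(S(add(SSZ, mul(SZ, SSZ))))
  step 6: S(S(S(add(SZ, mul(SZ, SSZ)))))
  step 7: S(S(S(S(add(Z, mul(SZ, SSZ))))))
  step 8: S(S(S(S(mul(SZ, SSZ)))))

Answer: NO — after 8 steps the term is S(S(S(S(mul(SZ, SSZ))))), not yet normal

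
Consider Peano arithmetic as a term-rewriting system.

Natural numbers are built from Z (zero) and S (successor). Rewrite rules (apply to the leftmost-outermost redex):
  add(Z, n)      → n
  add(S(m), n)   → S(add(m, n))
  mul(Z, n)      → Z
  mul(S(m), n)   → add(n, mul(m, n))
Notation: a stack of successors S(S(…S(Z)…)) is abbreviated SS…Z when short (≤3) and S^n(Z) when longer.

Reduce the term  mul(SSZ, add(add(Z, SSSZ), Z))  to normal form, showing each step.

Answer: normal form = S^6(Z)  (in 21 steps)

Working:
  start: mul(SSZ, add(add(Z, SSSZ), Z))
  →1  add(add(add(Z, SSSZ), Z), mul(SZ, add(add(Z, SSSZ), Z)))
  →2  add(add(SSSZ, Z), mul(SZ, add(add(Z, SSSZ), Z)))
  →3  add(S(add(SSZ, Z)), mul(SZ, add(add(Z, SSSZ), Z)))
  →4  S(add(add(SSZ, Z), mul(SZ, add(add(Z, SSSZ), Z))))
  →5  S(add(S(add(SZ, Z)), mul(SZ, add(add(Z, SSSZ), Z))))
  →6  S(S(add(add(SZ, Z), mul(SZ, add(add(Z, SSSZ), Z)))))
  →7  S(S(add(S(add(Z, Z)), mul(SZ, add(add(Z, SSSZ), Z)))))
  →8  S(S(S(add(add(Z, Z), mul(SZ, add(add(Z, SSSZ), Z))))))
  →9  S(S(S(add(Z, mul(SZ, add(add(Z, SSSZ), Z))))))
  →10  S(S(S(mul(SZ, add(add(Z, SSSZ), Z)))))
  →11  S(S(S(add(add(add(Z, SSSZ), Z), mul(Z, add(add(Z, SSSZ), Z))))))
  →12  S(S(S(add(add(SSSZ, Z), mul(Z, add(add(Z, SSSZ), Z))))))
  →13  S(S(S(add(S(add(SSZ, Z)), mul(Z, add(add(Z, SSSZ), Z))))))
  →14  S(S(S(S(add(add(SSZ, Z), mul(Z, add(add(Z, SSSZ), Z)))))))
  →15  S(S(S(S(add(S(add(SZ, Z)), mul(Z, add(add(Z, SSSZ), Z)))))))
  →16  S(S(S(S(S(add(add(SZ, Z), mul(Z, add(add(Z, SSSZ), Z))))))))
  →17  S(S(S(S(S(add(S(add(Z, Z)), mul(Z, add(add(Z, SSSZ), Z))))))))
  →18  S(S(S(S(S(S(add(add(Z, Z), mul(Z, add(add(Z, SSSZ), Z)))))))))
  →19  S(S(S(S(S(S(add(Z, mul(Z, add(add(Z, SSSZ), Z)))))))))
  →20  S(S(S(S(S(S(mul(Z, add(add(Z, SSSZ), Z))))))))
  →21  S^6(Z)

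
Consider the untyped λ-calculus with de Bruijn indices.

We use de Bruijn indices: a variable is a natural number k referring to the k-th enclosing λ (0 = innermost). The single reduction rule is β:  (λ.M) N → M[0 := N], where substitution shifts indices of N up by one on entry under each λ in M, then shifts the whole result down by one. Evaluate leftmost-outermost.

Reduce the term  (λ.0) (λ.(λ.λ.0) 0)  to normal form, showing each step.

  start: (λ.0) (λ.(λ.λ.0) 0)
  →1  λ.(λ.λ.0) 0
  →2  λ.λ.0

Answer: normal form = λ.λ.0  (in 2 steps)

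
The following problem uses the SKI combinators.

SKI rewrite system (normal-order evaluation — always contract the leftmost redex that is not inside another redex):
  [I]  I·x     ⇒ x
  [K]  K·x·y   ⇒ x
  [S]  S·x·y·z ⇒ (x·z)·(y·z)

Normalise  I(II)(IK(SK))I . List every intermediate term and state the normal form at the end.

  start: I(II)(IK(SK))I
  [1] II(IK(SK))I
  [2] I(IK(SK))I
  [3] IK(SK)I
  [4] K(SK)I
  [5] SK

Answer: normal form = SK  (in 5 steps)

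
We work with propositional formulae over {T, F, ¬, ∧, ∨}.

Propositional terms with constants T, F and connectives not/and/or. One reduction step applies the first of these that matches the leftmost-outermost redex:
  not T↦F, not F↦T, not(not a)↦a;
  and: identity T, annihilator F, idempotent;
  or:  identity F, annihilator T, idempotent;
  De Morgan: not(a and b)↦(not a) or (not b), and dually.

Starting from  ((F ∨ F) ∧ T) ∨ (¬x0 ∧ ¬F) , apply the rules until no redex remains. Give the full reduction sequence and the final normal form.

  start: ((F ∨ F) ∧ T) ∨ (¬x0 ∧ ¬F)
  →1  (F ∨ F) ∨ (¬x0 ∧ ¬F)
  →2  F ∨ (¬x0 ∧ ¬F)
  →3  ¬x0 ∧ ¬F
  →4  ¬x0 ∧ T
  →5  ¬x0

Answer: normal form = ¬x0  (in 5 steps)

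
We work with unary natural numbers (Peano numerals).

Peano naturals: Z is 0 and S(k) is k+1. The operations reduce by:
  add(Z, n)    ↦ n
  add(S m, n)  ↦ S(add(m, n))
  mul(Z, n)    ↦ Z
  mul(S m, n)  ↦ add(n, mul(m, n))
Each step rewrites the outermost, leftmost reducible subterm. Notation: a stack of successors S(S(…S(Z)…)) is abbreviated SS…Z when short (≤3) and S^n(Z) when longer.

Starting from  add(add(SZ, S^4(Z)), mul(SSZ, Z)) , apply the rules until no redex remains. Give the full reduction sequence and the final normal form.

  start: add(add(SZ, S^4(Z)), mul(SSZ, Z))
  step 1: add(S(add(Z, S^4(Z))), mul(SSZ, Z))
  step 2: S(add(add(Z, S^4(Z)), mul(SSZ, Z)))
  step 3: S(add(S^4(Z), mul(SSZ, Z)))
  step 4: S(S(add(SSSZ, mul(SSZ, Z))))
  step 5: S(S(S(add(SSZ, mul(SSZ, Z)))))
  step 6: S(S(S(S(add(SZ, mul(SSZ, Z))))))
  step 7: S(S(S(S(S(add(Z, mul(SSZ, Z)))))))
  step 8: S(S(S(S(S(mul(SSZ, Z))))))
  step 9: S(S(S(S(S(add(Z, mul(SZ, Z)))))))
  step 10: S(S(S(S(S(mul(SZ, Z))))))
  step 11: S(S(S(S(S(add(Z, mul(Z, Z)))))))
  step 12: S(S(S(S(S(mul(Z, Z))))))
  step 13: S^5(Z)

Answer: normal form = S^5(Z)  (in 13 steps)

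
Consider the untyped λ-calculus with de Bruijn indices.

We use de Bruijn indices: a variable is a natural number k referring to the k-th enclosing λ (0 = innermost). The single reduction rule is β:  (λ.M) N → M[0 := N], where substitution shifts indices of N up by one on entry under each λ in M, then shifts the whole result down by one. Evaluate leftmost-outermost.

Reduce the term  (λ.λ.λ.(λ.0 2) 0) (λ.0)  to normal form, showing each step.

Answer: normal form = λ.λ.0 1  (in 2 steps)

Derivation:
  start: (λ.λ.λ.(λ.0 2) 0) (λ.0)
  [1] λ.λ.(λ.0 2) 0
  [2] λ.λ.0 1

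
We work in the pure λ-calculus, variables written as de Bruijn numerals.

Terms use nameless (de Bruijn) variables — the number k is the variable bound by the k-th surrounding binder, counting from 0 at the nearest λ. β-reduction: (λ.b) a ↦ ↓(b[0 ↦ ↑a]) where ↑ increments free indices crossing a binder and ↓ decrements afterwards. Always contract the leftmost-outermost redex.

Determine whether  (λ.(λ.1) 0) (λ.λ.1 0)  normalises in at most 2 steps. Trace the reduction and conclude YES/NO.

  start: (λ.(λ.1) 0) (λ.λ.1 0)
  [1] (λ.λ.λ.1 0) (λ.λ.1 0)
  [2] λ.λ.1 0

Answer: YES — reaches normal form λ.λ.1 0 in 2 ≤ 2 steps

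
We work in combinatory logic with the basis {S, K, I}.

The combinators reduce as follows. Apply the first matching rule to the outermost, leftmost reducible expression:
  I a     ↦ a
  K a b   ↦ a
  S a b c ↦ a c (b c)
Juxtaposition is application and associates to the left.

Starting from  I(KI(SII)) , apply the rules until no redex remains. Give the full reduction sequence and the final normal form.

Answer: normal form = I  (in 2 steps)

Working:
  start: I(KI(SII))
  [1] KI(SII)
  [2] I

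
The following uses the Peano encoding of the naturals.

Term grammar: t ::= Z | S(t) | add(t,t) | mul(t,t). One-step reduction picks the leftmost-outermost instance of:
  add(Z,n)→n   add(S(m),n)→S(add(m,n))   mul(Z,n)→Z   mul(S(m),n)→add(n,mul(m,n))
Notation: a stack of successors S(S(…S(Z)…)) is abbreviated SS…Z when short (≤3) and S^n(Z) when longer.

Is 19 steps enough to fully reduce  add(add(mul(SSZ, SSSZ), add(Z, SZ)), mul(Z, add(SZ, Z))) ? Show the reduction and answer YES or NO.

Answer: NO — after 19 steps the term is S(S(S(S(S(add(add(S(add(Z, mul(Z, SSSZ))), add(Z, SZ)), mul(Z, add(SZ, Z)))))))), not yet normal

Derivation:
  start: add(add(mul(SSZ, SSSZ), add(Z, SZ)), mul(Z, add(SZ, Z)))
  [1] add(add(add(SSSZ, mul(SZ, SSSZ)), add(Z, SZ)), mul(Z, add(SZ, Z)))
  [2] add(add(S(add(SSZ, mul(SZ, SSSZ))), add(Z, SZ)), mul(Z, add(SZ, Z)))
  [3] add(S(add(add(SSZ, mul(SZ, SSSZ)), add(Z, SZ))), mul(Z, add(SZ, Z)))
  [4] S(add(add(add(SSZ, mul(SZ, SSSZ)), add(Z, SZ)), mul(Z, add(SZ, Z))))
  [5] S(add(add(S(add(SZ, mul(SZ, SSSZ))), add(Z, SZ)), mul(Z, add(SZ, Z))))
  [6] S(add(S(add(add(SZ, mul(SZ, SSSZ)), add(Z, SZ))), mul(Z, add(SZ, Z))))
  [7] S(S(add(add(add(SZ, mul(SZ, SSSZ)), add(Z, SZ)), mul(Z, add(SZ, Z)))))
  [8] S(S(add(add(S(add(Z, mul(SZ, SSSZ))), add(Z, SZ)), mul(Z, add(SZ, Z)))))
  [9] S(S(add(S(add(add(Z, mul(SZ, SSSZ)), add(Z, SZ))), mul(Z, add(SZ, Z)))))
  [10] S(S(S(add(add(add(Z, mul(SZ, SSSZ)), add(Z, SZ)), mul(Z, add(SZ, Z))))))
  [11] S(S(S(add(add(mul(SZ, SSSZ), add(Z, SZ)), mul(Z, add(SZ, Z))))))
  [12] S(S(S(add(add(add(SSSZ, mul(Z, SSSZ)), add(Z, SZ)), mul(Z, add(SZ, Z))))))
  [13] S(S(S(add(add(S(add(SSZ, mul(Z, SSSZ))), add(Z, SZ)), mul(Z, add(SZ, Z))))))
  [14] S(S(S(add(S(add(add(SSZ, mul(Z, SSSZ)), add(Z, SZ))), mul(Z, add(SZ, Z))))))
  [15] S(S(S(S(add(add(add(SSZ, mul(Z, SSSZ)), add(Z, SZ)), mul(Z, add(SZ, Z)))))))
  [16] S(S(S(S(add(add(S(add(SZ, mul(Z, SSSZ))), add(Z, SZ)), mul(Z, add(SZ, Z)))))))
  [17] S(S(S(S(add(S(add(add(SZ, mul(Z, SSSZ)), add(Z, SZ))), mul(Z, add(SZ, Z)))))))
  [18] S(S(S(S(S(add(add(add(SZ, mul(Z, SSSZ)), add(Z, SZ)), mul(Z, add(SZ, Z))))))))
  [19] S(S(S(S(S(add(add(S(add(Z, mul(Z, SSSZ))), add(Z, SZ)), mul(Z, add(SZ, Z))))))))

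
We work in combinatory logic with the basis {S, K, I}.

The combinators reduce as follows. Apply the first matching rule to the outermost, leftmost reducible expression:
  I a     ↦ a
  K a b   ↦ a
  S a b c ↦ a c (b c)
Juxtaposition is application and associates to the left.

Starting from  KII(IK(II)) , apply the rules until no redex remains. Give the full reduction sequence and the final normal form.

  start: KII(IK(II))
  step 1: I(IK(II))
  step 2: IK(II)
  step 3: K(II)
  step 4: KI

Answer: normal form = KI  (in 4 steps)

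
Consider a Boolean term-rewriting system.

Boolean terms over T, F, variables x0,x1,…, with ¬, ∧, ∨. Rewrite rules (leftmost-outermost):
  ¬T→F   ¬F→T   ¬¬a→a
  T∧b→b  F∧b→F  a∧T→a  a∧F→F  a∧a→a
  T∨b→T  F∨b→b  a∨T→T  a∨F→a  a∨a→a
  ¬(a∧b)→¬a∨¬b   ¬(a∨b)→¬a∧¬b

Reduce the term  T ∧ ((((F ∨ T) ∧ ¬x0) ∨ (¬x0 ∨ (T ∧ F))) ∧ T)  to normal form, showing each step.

Answer: normal form = ¬x0  (in 7 steps)

Derivation:
  start: T ∧ ((((F ∨ T) ∧ ¬x0) ∨ (¬x0 ∨ (T ∧ F))) ∧ T)
  step 1: (((F ∨ T) ∧ ¬x0) ∨ (¬x0 ∨ (T ∧ F))) ∧ T
  step 2: ((F ∨ T) ∧ ¬x0) ∨ (¬x0 ∨ (T ∧ F))
  step 3: (T ∧ ¬x0) ∨ (¬x0 ∨ (T ∧ F))
  step 4: ¬x0 ∨ (¬x0 ∨ (T ∧ F))
  step 5: ¬x0 ∨ (¬x0 ∨ F)
  step 6: ¬x0 ∨ ¬x0
  step 7: ¬x0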